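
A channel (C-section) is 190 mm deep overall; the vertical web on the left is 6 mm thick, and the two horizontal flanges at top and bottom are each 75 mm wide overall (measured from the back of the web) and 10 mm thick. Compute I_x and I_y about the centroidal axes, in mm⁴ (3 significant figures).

Treat the section as a set of non-overlapping primitives; coordinates are from the bounding-box lower-left.
Web: 6 × 190, A = 1 140 mm², y = 95 mm, Ī = 3 429 500 mm⁴.
Top flange (beyond web): 69 × 10, A = 690 mm², y = 185 mm, Ī = 5 750 mm⁴.
Bottom flange (beyond web): 69 × 10, A = 690 mm², y = 5 mm, Ī = 5 750 mm⁴.
By symmetry the centroid is at mid-height, ȳ = 95 mm.
Transfer each piece to the centroidal x-axis using Ī + A·d² with d = y − 95:
  web: d = 0 mm → contributes +3 429 500 mm⁴
  top flange (beyond web): d = 90 mm → contributes +5 594 750 mm⁴
  bottom flange (beyond web): d = -90 mm → contributes +5 594 750 mm⁴
Total I = 14 619 000 mm⁴.
For the y-axis: x̄ = 23.536 mm.
Repeating about the centroidal y-axis gives I_y = 1 428 837 mm⁴.

I_x ≈ 1.46 × 10⁷ mm⁴, I_y ≈ 1.43 × 10⁶ mm⁴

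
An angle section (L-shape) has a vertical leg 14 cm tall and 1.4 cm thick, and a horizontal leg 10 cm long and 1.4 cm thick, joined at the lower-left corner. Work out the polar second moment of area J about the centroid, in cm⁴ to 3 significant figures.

Break the section into simple shapes (no overlaps), measuring from the bottom-left corner of the bounding box.
Vertical leg: 1.4 × 14, A = 19.6 cm², y = 7 cm, Ī = 320.13 cm⁴.
Horizontal leg (remainder): 8.6 × 1.4, A = 12.04 cm², y = 0.7 cm, Ī = 1.9665 cm⁴.
Centroid: ȳ = ΣA·y / ΣA = 4.6027 cm.
Transfer each piece to the centroidal x-axis using Ī + A·d² with d = y − 4.6027:
  vertical leg: d = 2.3973 cm → contributes +432.78 cm⁴
  horizontal leg (remainder): d = -3.9027 cm → contributes +185.34 cm⁴
Total I = 618.12 cm⁴.
For the y-axis: x̄ = 2.6027 cm.
Repeating about the centroidal y-axis gives I_y = 263.87 cm⁴.
Polar second moment: J = I_x + I_y = 881.99 cm⁴.

J ≈ 882 cm⁴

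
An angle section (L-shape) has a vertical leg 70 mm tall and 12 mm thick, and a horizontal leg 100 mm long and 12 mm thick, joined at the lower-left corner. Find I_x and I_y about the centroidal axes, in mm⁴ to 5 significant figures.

I_x ≈ 7.4913 × 10⁵ mm⁴, I_y ≈ 1.8612 × 10⁶ mm⁴

Treat the section as a set of non-overlapping primitives; coordinates are from the bounding-box lower-left.
Vertical leg: 12 × 70, A = 840 mm², y = 35 mm, Ī = 343 000 mm⁴.
Horizontal leg (remainder): 88 × 12, A = 1 056 mm², y = 6 mm, Ī = 12 672 mm⁴.
Centroid: ȳ = ΣA·y / ΣA = 18.8481 mm.
Transfer each piece to the centroidal x-axis using Ī + A·d² with d = y − 18.8481:
  vertical leg: d = 16.1519 mm → contributes +562142.4 mm⁴
  horizontal leg (remainder): d = -12.8481 mm → contributes +186989.8 mm⁴
Total I = 749132.3 mm⁴.
For the y-axis: x̄ = 33.8481 mm.
Repeating about the centroidal y-axis gives I_y = 1 861 172 mm⁴.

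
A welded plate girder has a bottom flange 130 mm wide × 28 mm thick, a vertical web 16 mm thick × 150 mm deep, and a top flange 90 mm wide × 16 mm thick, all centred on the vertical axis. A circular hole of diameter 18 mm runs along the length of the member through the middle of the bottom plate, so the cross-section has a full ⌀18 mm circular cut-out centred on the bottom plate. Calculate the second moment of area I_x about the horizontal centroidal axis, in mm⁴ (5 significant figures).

I_x ≈ 3.6926 × 10⁷ mm⁴

Break the section into simple shapes (no overlaps), measuring from the bottom-left corner of the bounding box.
Bottom plate: 130 × 28, A = 3 640 mm², y = 14 mm, Ī = 237813.3 mm⁴.
Web plate: 16 × 150, A = 2 400 mm², y = 103 mm, Ī = 4 500 000 mm⁴.
Top plate: 90 × 16, A = 1 440 mm², y = 186 mm, Ī = 30 720 mm⁴.
Hole (subtracted): ⌀18, A = 254.469 mm², y = 14 mm, Ī = 5152.997 mm⁴.
Centroid: ȳ = ΣA·y / ΣA = 77.84029 mm.
Transfer each piece to the horizontal centroidal axis using Ī + A·d² with d = y − 77.84029:
  bottom plate: d = -63.84029 mm → contributes +15 072 934 mm⁴
  web plate: d = 25.15971 mm → contributes +6 019 226 mm⁴
  top plate: d = 108.1597 mm → contributes +16 876 593 mm⁴
  hole: d = -63.84029 mm → contributes −1 042 262 mm⁴
Total I = 36 926 491 mm⁴.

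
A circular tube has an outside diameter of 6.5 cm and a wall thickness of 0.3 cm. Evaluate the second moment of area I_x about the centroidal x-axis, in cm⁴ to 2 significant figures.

I_x ≈ 28 cm⁴

Split into non-overlapping primitives; take the origin at the lower-left of the bounding box.
Outer circle: ⌀6.5, A = 33.18 cm², y = 3.25 cm, Ī = 87.62 cm⁴.
Bore (subtracted): ⌀5.9, A = 27.34 cm², y = 3.25 cm, Ī = 59.48 cm⁴.
By symmetry the centroid is at mid-height, ȳ = 3.25 cm.
All pieces are centred on the centroidal x-axis, so I = ΣĪ (holes subtracted) = 28.14 cm⁴.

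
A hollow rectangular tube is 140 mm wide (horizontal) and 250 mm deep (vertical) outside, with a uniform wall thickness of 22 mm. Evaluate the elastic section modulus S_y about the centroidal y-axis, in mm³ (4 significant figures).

S_y ≈ 5.997 × 10⁵ mm³

Split into non-overlapping primitives; take the origin at the lower-left of the bounding box.
Outer rectangle: 140 × 250, A = 35 000 mm², x = 70 mm, Ī = 57 166 667 mm⁴.
Inner void (subtracted): 96 × 206, A = 19 776 mm², x = 70 mm, Ī = 15 187 968 mm⁴.
By symmetry the centroid is at mid-width, x̄ = 70 mm.
All pieces are centred on the centroidal y-axis, so I = ΣĪ (holes subtracted) = 41 978 699 mm⁴.
Extreme fibre distance c = 70 mm; S = I/c = 599 696 mm³.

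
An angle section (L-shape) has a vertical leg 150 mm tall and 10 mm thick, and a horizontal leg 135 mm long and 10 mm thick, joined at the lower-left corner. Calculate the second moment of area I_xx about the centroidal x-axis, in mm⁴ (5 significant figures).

I_xx ≈ 6.1638 × 10⁶ mm⁴

Break the section into simple shapes (no overlaps), measuring from the bottom-left corner of the bounding box.
Vertical leg: 10 × 150, A = 1 500 mm², y = 75 mm, Ī = 2 812 500 mm⁴.
Horizontal leg (remainder): 125 × 10, A = 1 250 mm², y = 5 mm, Ī = 10416.67 mm⁴.
Centroid: ȳ = ΣA·y / ΣA = 43.18182 mm.
Transfer each piece to the centroidal x-axis using Ī + A·d² with d = y − 43.18182:
  vertical leg: d = 31.81818 mm → contributes +4 331 095 mm⁴
  horizontal leg (remainder): d = -38.18182 mm → contributes +1 832 731 mm⁴
Total I = 6 163 826 mm⁴.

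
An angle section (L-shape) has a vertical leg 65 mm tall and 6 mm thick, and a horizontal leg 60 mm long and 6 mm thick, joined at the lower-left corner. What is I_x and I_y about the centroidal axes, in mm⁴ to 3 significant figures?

I_x ≈ 2.92 × 10⁵ mm⁴, I_y ≈ 2.39 × 10⁵ mm⁴

Split into non-overlapping primitives; take the origin at the lower-left of the bounding box.
Vertical leg: 6 × 65, A = 390 mm², y = 32.5 mm, Ī = 137 313 mm⁴.
Horizontal leg (remainder): 54 × 6, A = 324 mm², y = 3 mm, Ī = 972 mm⁴.
Centroid: ȳ = ΣA·y / ΣA = 19.113 mm.
Transfer each piece to the centroidal x-axis using Ī + A·d² with d = y − 19.113:
  vertical leg: d = 13.387 mm → contributes +207 200 mm⁴
  horizontal leg (remainder): d = -16.113 mm → contributes +85 096 mm⁴
Total I = 292 297 mm⁴.
For the y-axis: x̄ = 16.613 mm.
Repeating about the centroidal y-axis gives I_y = 239 179 mm⁴.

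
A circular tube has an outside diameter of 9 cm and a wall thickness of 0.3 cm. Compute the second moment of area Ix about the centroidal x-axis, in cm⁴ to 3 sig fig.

Ix ≈ 77.7 cm⁴

Split into non-overlapping primitives; take the origin at the lower-left of the bounding box.
Outer circle: ⌀9, A = 63.617 cm², y = 4.5 cm, Ī = 322.06 cm⁴.
Bore (subtracted): ⌀8.4, A = 55.418 cm², y = 4.5 cm, Ī = 244.39 cm⁴.
By symmetry the centroid is at mid-height, ȳ = 4.5 cm.
All pieces are centred on the centroidal x-axis, so I = ΣĪ (holes subtracted) = 77.67 cm⁴.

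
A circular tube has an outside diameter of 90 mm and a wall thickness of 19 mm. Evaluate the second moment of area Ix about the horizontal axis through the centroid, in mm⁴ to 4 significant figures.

Ix ≈ 2.862 × 10⁶ mm⁴

Break the section into simple shapes (no overlaps), measuring from the bottom-left corner of the bounding box.
Outer circle: ⌀90, A = 6361.73 mm², y = 45 mm, Ī = 3 220 623 mm⁴.
Bore (subtracted): ⌀52, A = 2123.72 mm², y = 45 mm, Ī = 358 908 mm⁴.
By symmetry the centroid is at mid-height, ȳ = 45 mm.
All pieces are centred on the horizontal axis through the centroid, so I = ΣĪ (holes subtracted) = 2 861 715 mm⁴.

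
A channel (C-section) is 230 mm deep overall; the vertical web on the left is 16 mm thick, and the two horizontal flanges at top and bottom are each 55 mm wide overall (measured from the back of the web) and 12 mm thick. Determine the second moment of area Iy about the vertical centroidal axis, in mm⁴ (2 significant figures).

Iy ≈ 7.6 × 10⁵ mm⁴

Treat the section as a set of non-overlapping primitives; coordinates are from the bounding-box lower-left.
Web: 16 × 230, A = 3 680 mm², x = 8 mm, Ī = 78 507 mm⁴.
Top flange (beyond web): 39 × 12, A = 468 mm², x = 35.5 mm, Ī = 59 319 mm⁴.
Bottom flange (beyond web): 39 × 12, A = 468 mm², x = 35.5 mm, Ī = 59 319 mm⁴.
Centroid: x̄ = ΣA·x / ΣA = 13.58 mm.
Transfer each piece to the vertical centroidal axis using Ī + A·d² with d = x − 13.58:
  web: d = -5.576 mm → contributes +192 935 mm⁴
  top flange (beyond web): d = 21.92 mm → contributes +284 263 mm⁴
  bottom flange (beyond web): d = 21.92 mm → contributes +284 263 mm⁴
Total I = 761 462 mm⁴.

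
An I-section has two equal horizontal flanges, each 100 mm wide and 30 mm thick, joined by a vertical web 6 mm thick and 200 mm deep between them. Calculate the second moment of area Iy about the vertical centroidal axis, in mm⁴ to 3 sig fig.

Treat the section as a set of non-overlapping primitives; coordinates are from the bounding-box lower-left.
Bottom flange: 100 × 30, A = 3 000 mm², x = 50 mm, Ī = 2 500 000 mm⁴.
Web: 6 × 200, A = 1 200 mm², x = 50 mm, Ī = 3 600 mm⁴.
Top flange: 100 × 30, A = 3 000 mm², x = 50 mm, Ī = 2 500 000 mm⁴.
By symmetry the centroid is at mid-width, x̄ = 50 mm.
All pieces are centred on the vertical centroidal axis, so I = ΣĪ = 5 003 600 mm⁴.

Iy ≈ 5.00 × 10⁶ mm⁴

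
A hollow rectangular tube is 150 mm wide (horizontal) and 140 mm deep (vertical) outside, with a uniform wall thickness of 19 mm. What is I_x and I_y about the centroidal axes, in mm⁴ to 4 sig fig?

I_x ≈ 2.440 × 10⁷ mm⁴, I_y ≈ 2.743 × 10⁷ mm⁴

Break the section into simple shapes (no overlaps), measuring from the bottom-left corner of the bounding box.
Outer rectangle: 150 × 140, A = 21 000 mm², y = 70 mm, Ī = 34 300 000 mm⁴.
Inner void (subtracted): 112 × 102, A = 11 424 mm², y = 70 mm, Ī = 9 904 608 mm⁴.
By symmetry the centroid is at mid-height, ȳ = 70 mm.
All pieces are centred on the centroidal x-axis, so I = ΣĪ (holes subtracted) = 24 395 392 mm⁴.
Repeating about the centroidal y-axis gives I_y = 27 433 112 mm⁴.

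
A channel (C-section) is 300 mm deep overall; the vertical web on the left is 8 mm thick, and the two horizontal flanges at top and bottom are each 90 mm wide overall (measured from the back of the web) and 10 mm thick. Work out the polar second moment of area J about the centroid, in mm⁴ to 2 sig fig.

J ≈ 5.5 × 10⁷ mm⁴

Split into non-overlapping primitives; take the origin at the lower-left of the bounding box.
Web: 8 × 300, A = 2 400 mm², y = 150 mm, Ī = 18 000 000 mm⁴.
Top flange (beyond web): 82 × 10, A = 820 mm², y = 295 mm, Ī = 6 833 mm⁴.
Bottom flange (beyond web): 82 × 10, A = 820 mm², y = 5 mm, Ī = 6 833 mm⁴.
By symmetry the centroid is at mid-height, ȳ = 150 mm.
Transfer each piece to the centroidal x-axis using Ī + A·d² with d = y − 150:
  web: d = 0 mm → contributes +18 000 000 mm⁴
  top flange (beyond web): d = 145 mm → contributes +17 247 333 mm⁴
  bottom flange (beyond web): d = -145 mm → contributes +17 247 333 mm⁴
Total I = 52 494 667 mm⁴.
For the y-axis: x̄ = 22.27 mm.
Repeating about the centroidal y-axis gives I_y = 2 904 618 mm⁴.
Polar second moment: J = I_x + I_y = 55 399 285 mm⁴.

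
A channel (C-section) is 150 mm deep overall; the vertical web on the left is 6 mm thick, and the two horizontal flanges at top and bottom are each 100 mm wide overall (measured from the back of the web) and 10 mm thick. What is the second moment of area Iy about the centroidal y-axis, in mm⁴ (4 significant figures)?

Decompose the section into non-overlapping parts with the origin at the bottom-left of its bounding rectangle.
Web: 6 × 150, A = 900 mm², x = 3 mm, Ī = 2 700 mm⁴.
Top flange (beyond web): 94 × 10, A = 940 mm², x = 53 mm, Ī = 692 153 mm⁴.
Bottom flange (beyond web): 94 × 10, A = 940 mm², x = 53 mm, Ī = 692 153 mm⁴.
Centroid: x̄ = ΣA·x / ΣA = 36.8129 mm.
Transfer each piece to the centroidal y-axis using Ī + A·d² with d = x − 36.8129:
  web: d = -33.8129 mm → contributes +1 031 684 mm⁴
  top flange (beyond web): d = 16.1871 mm → contributes +938 453 mm⁴
  bottom flange (beyond web): d = 16.1871 mm → contributes +938 453 mm⁴
Total I = 2 908 589 mm⁴.

Iy ≈ 2.909 × 10⁶ mm⁴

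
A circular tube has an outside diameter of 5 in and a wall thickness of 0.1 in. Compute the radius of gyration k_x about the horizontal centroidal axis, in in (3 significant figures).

Break the section into simple shapes (no overlaps), measuring from the bottom-left corner of the bounding box.
Outer circle: ⌀5, A = 19.635 in², y = 2.5 in, Ī = 30.68 in⁴.
Bore (subtracted): ⌀4.8, A = 18.096 in², y = 2.5 in, Ī = 26.058 in⁴.
By symmetry the centroid is at mid-height, ȳ = 2.5 in.
All pieces are centred on the horizontal centroidal axis, so I = ΣĪ (holes subtracted) = 4.622 in⁴.
Radius of gyration: k = √(I/A) = √(4.622 / 1.5394) = 1.7328 in.

k_x ≈ 1.73 in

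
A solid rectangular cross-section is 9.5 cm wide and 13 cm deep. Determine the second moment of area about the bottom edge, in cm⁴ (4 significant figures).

The section: 9.5 × 13, A = 123.5 cm², y = 6.5 cm, Ī = 1739.29 cm⁴.
Transfer it to the bottom edge using Ī + A·d² with d = y − 0:
  the section: d = 6.5 cm → contributes +6957.17 cm⁴
Total I = 6957.17 cm⁴.

I_base ≈ 6957 cm⁴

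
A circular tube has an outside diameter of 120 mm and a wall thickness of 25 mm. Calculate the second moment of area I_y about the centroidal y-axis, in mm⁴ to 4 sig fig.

Split into non-overlapping primitives; take the origin at the lower-left of the bounding box.
Outer circle: ⌀120, A = 11309.7 mm², x = 60 mm, Ī = 10 178 760 mm⁴.
Bore (subtracted): ⌀70, A = 3848.45 mm², x = 60 mm, Ī = 1 178 588 mm⁴.
By symmetry the centroid is at mid-width, x̄ = 60 mm.
All pieces are centred on the centroidal y-axis, so I = ΣĪ (holes subtracted) = 9 000 172 mm⁴.

I_y ≈ 9.000 × 10⁶ mm⁴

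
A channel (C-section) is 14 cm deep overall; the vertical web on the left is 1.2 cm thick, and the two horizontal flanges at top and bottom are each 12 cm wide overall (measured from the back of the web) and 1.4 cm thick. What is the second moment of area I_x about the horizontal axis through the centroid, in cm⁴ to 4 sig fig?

I_x ≈ 1480 cm⁴

Break the section into simple shapes (no overlaps), measuring from the bottom-left corner of the bounding box.
Web: 1.2 × 14, A = 16.8 cm², y = 7 cm, Ī = 274.4 cm⁴.
Top flange (beyond web): 10.8 × 1.4, A = 15.12 cm², y = 13.3 cm, Ī = 2.4696 cm⁴.
Bottom flange (beyond web): 10.8 × 1.4, A = 15.12 cm², y = 0.7 cm, Ī = 2.4696 cm⁴.
By symmetry the centroid is at mid-height, ȳ = 7 cm.
Transfer each piece to the horizontal axis through the centroid using Ī + A·d² with d = y − 7:
  web: d = 0 cm → contributes +274.4 cm⁴
  top flange (beyond web): d = 6.3 cm → contributes +602.582 cm⁴
  bottom flange (beyond web): d = -6.3 cm → contributes +602.582 cm⁴
Total I = 1479.56 cm⁴.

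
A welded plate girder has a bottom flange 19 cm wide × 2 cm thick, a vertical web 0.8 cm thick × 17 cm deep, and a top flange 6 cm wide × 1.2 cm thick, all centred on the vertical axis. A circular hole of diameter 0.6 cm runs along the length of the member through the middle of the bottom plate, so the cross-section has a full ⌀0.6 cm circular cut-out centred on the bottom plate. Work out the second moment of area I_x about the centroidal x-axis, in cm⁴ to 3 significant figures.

I_x ≈ 2880 cm⁴

Treat the section as a set of non-overlapping primitives; coordinates are from the bounding-box lower-left.
Bottom plate: 19 × 2, A = 38 cm², y = 1 cm, Ī = 12.667 cm⁴.
Web plate: 0.8 × 17, A = 13.6 cm², y = 10.5 cm, Ī = 327.53 cm⁴.
Top plate: 6 × 1.2, A = 7.2 cm², y = 19.6 cm, Ī = 0.864 cm⁴.
Hole (subtracted): ⌀0.6, A = 0.28274 cm², y = 1 cm, Ī = 0.0063617 cm⁴.
Centroid: ȳ = ΣA·y / ΣA = 5.4965 cm.
Transfer each piece to the centroidal x-axis using Ī + A·d² with d = y − 5.4965:
  bottom plate: d = -4.4965 cm → contributes +780.95 cm⁴
  web plate: d = 5.0035 cm → contributes +668.02 cm⁴
  top plate: d = 14.104 cm → contributes +1 433 cm⁴
  hole: d = -4.4965 cm → contributes −5.7229 cm⁴
Total I = 2876.3 cm⁴.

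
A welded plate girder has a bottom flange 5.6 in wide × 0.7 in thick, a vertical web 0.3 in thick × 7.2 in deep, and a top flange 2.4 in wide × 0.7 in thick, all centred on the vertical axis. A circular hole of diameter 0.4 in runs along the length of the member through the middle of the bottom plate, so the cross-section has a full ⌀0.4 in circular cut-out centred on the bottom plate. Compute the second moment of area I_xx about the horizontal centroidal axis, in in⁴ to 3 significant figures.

Split into non-overlapping primitives; take the origin at the lower-left of the bounding box.
Bottom plate: 5.6 × 0.7, A = 3.92 in², y = 0.35 in, Ī = 0.16007 in⁴.
Web plate: 0.3 × 7.2, A = 2.16 in², y = 4.3 in, Ī = 9.3312 in⁴.
Top plate: 2.4 × 0.7, A = 1.68 in², y = 8.25 in, Ī = 0.0686 in⁴.
Hole (subtracted): ⌀0.4, A = 0.12566 in², y = 0.35 in, Ī = 0.0012566 in⁴.
Centroid: ȳ = ΣA·y / ΣA = 3.206 in.
Transfer each piece to the horizontal centroidal axis using Ī + A·d² with d = y − 3.206:
  bottom plate: d = -2.856 in → contributes +32.135 in⁴
  web plate: d = 1.094 in → contributes +11.916 in⁴
  top plate: d = 5.044 in → contributes +42.81 in⁴
  hole: d = -2.856 in → contributes −1.0263 in⁴
Total I = 85.836 in⁴.

I_xx ≈ 85.8 in⁴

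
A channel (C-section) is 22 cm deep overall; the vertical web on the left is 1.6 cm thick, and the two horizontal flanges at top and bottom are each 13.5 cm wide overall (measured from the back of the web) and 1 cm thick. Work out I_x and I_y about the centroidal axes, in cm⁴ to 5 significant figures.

Break the section into simple shapes (no overlaps), measuring from the bottom-left corner of the bounding box.
Web: 1.6 × 22, A = 35.2 cm², y = 11 cm, Ī = 1419.733 cm⁴.
Top flange (beyond web): 11.9 × 1, A = 11.9 cm², y = 21.5 cm, Ī = 0.9916667 cm⁴.
Bottom flange (beyond web): 11.9 × 1, A = 11.9 cm², y = 0.5 cm, Ī = 0.9916667 cm⁴.
By symmetry the centroid is at mid-height, ȳ = 11 cm.
Transfer each piece to the centroidal x-axis using Ī + A·d² with d = y − 11:
  web: d = 0 cm → contributes +1419.733 cm⁴
  top flange (beyond web): d = 10.5 cm → contributes +1312.967 cm⁴
  bottom flange (beyond web): d = -10.5 cm → contributes +1312.967 cm⁴
Total I = 4045.667 cm⁴.
For the y-axis: x̄ = 3.522881 cm.
Repeating about the centroidal y-axis gives I_y = 935.3258 cm⁴.

I_x ≈ 4045.7 cm⁴, I_y ≈ 935.33 cm⁴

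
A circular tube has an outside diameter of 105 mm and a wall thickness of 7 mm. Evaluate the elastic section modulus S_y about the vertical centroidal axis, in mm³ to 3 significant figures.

Break the section into simple shapes (no overlaps), measuring from the bottom-left corner of the bounding box.
Outer circle: ⌀105, A = 8 659 mm², x = 52.5 mm, Ī = 5 966 602 mm⁴.
Bore (subtracted): ⌀91, A = 6503.9 mm², x = 52.5 mm, Ī = 3 366 166 mm⁴.
By symmetry the centroid is at mid-width, x̄ = 52.5 mm.
All pieces are centred on the vertical centroidal axis, so I = ΣĪ (holes subtracted) = 2 600 437 mm⁴.
Extreme fibre distance c = 52.5 mm; S = I/c = 49 532 mm³.

S_y ≈ 4.95 × 10⁴ mm³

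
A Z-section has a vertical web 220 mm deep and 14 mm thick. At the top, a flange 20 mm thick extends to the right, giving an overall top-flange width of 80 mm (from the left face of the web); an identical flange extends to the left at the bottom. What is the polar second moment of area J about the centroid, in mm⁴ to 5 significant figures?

J ≈ 4.4143 × 10⁷ mm⁴

Break the section into simple shapes (no overlaps), measuring from the bottom-left corner of the bounding box.
Web: 14 × 220, A = 3 080 mm², y = 110 mm, Ī = 12 422 667 mm⁴.
Top flange (beyond web): 66 × 20, A = 1 320 mm², y = 210 mm, Ī = 44 000 mm⁴.
Bottom flange (beyond web): 66 × 20, A = 1 320 mm², y = 10 mm, Ī = 44 000 mm⁴.
Centroid: ȳ = ΣA·y / ΣA = 110 mm.
Transfer each piece to the centroidal x-axis using Ī + A·d² with d = y − 110:
  web: d = 0 mm → contributes +12 422 667 mm⁴
  top flange (beyond web): d = 100 mm → contributes +13 244 000 mm⁴
  bottom flange (beyond web): d = -100 mm → contributes +13 244 000 mm⁴
Total I = 38 910 667 mm⁴.
For the y-axis: x̄ = 73 mm.
Repeating about the centroidal y-axis gives I_y = 5 232 627 mm⁴.
Polar second moment: J = I_x + I_y = 44 143 293 mm⁴.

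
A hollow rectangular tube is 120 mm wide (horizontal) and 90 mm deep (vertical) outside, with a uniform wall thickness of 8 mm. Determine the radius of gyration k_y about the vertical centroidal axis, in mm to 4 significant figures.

Split into non-overlapping primitives; take the origin at the lower-left of the bounding box.
Outer rectangle: 120 × 90, A = 10 800 mm², x = 60 mm, Ī = 12 960 000 mm⁴.
Inner void (subtracted): 104 × 74, A = 7 696 mm², x = 60 mm, Ī = 6 936 661 mm⁴.
By symmetry the centroid is at mid-width, x̄ = 60 mm.
All pieces are centred on the vertical centroidal axis, so I = ΣĪ (holes subtracted) = 6 023 339 mm⁴.
Radius of gyration: k = √(I/A) = √(6 023 339 / 3 104) = 44.0512 mm.

k_y ≈ 44.05 mm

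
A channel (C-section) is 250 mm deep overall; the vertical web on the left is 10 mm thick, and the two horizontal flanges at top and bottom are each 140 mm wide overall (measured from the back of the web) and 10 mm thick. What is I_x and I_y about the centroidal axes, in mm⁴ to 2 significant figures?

Treat the section as a set of non-overlapping primitives; coordinates are from the bounding-box lower-left.
Web: 10 × 250, A = 2 500 mm², y = 125 mm, Ī = 13 020 833 mm⁴.
Top flange (beyond web): 130 × 10, A = 1 300 mm², y = 245 mm, Ī = 10 833 mm⁴.
Bottom flange (beyond web): 130 × 10, A = 1 300 mm², y = 5 mm, Ī = 10 833 mm⁴.
By symmetry the centroid is at mid-height, ȳ = 125 mm.
Transfer each piece to the centroidal x-axis using Ī + A·d² with d = y − 125:
  web: d = 0 mm → contributes +13 020 833 mm⁴
  top flange (beyond web): d = 120 mm → contributes +18 730 833 mm⁴
  bottom flange (beyond web): d = -120 mm → contributes +18 730 833 mm⁴
Total I = 50 482 500 mm⁴.
For the y-axis: x̄ = 40.69 mm.
Repeating about the centroidal y-axis gives I_y = 9 927 598 mm⁴.

I_x ≈ 5.0 × 10⁷ mm⁴, I_y ≈ 9.9 × 10⁶ mm⁴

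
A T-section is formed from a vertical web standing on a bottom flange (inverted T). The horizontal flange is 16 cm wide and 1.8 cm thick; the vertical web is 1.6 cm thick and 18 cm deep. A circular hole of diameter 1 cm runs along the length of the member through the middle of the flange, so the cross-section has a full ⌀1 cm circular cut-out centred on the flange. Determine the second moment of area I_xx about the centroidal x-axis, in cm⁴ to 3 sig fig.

I_xx ≈ 2180 cm⁴

Split into non-overlapping primitives; take the origin at the lower-left of the bounding box.
Flange: 16 × 1.8, A = 28.8 cm², y = 0.9 cm, Ī = 7.776 cm⁴.
Web: 1.6 × 18, A = 28.8 cm², y = 10.8 cm, Ī = 777.6 cm⁴.
Hole (subtracted): ⌀1, A = 0.7854 cm², y = 0.9 cm, Ī = 0.049087 cm⁴.
Centroid: ȳ = ΣA·y / ΣA = 5.9184 cm.
Transfer each piece to the centroidal x-axis using Ī + A·d² with d = y − 5.9184:
  flange: d = -5.0184 cm → contributes +733.09 cm⁴
  web: d = 4.8816 cm → contributes +1463.9 cm⁴
  hole: d = -5.0184 cm → contributes −19.829 cm⁴
Total I = 2177.2 cm⁴.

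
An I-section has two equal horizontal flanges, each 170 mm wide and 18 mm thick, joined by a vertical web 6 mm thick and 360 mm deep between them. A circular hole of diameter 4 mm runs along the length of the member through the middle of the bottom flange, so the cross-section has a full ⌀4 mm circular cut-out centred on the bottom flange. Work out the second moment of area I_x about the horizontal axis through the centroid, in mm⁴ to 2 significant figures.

Treat the section as a set of non-overlapping primitives; coordinates are from the bounding-box lower-left.
Bottom flange: 170 × 18, A = 3 060 mm², y = 9 mm, Ī = 82 620 mm⁴.
Web: 6 × 360, A = 2 160 mm², y = 198 mm, Ī = 23 328 000 mm⁴.
Top flange: 170 × 18, A = 3 060 mm², y = 387 mm, Ī = 82 620 mm⁴.
Hole (subtracted): ⌀4, A = 12.57 mm², y = 9 mm, Ī = 12.57 mm⁴.
Centroid: ȳ = ΣA·y / ΣA = 198.3 mm.
Transfer each piece to the horizontal axis through the centroid using Ī + A·d² with d = y − 198.3:
  bottom flange: d = -189.3 mm → contributes +109 721 420 mm⁴
  web: d = -0.2873 mm → contributes +23 328 178 mm⁴
  top flange: d = 188.7 mm → contributes +109 056 845 mm⁴
  hole: d = -189.3 mm → contributes −450 262 mm⁴
Total I = 241 656 182 mm⁴.

I_x ≈ 2.4 × 10⁸ mm⁴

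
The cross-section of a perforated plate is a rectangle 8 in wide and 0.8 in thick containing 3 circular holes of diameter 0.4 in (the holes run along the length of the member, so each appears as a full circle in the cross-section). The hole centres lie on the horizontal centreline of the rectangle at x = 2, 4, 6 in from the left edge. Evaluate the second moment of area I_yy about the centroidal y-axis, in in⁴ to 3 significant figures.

Decompose the section into non-overlapping parts with the origin at the bottom-left of its bounding rectangle.
Plate: 8 × 0.8, A = 6.4 in², x = 4 in, Ī = 34.133 in⁴.
Hole 1 (subtracted): ⌀0.4, A = 0.12566 in², x = 2 in, Ī = 0.0012566 in⁴.
Hole 2 (subtracted): ⌀0.4, A = 0.12566 in², x = 4 in, Ī = 0.0012566 in⁴.
Hole 3 (subtracted): ⌀0.4, A = 0.12566 in², x = 6 in, Ī = 0.0012566 in⁴.
By symmetry the centroid is at mid-width, x̄ = 4 in.
Transfer each piece to the centroidal y-axis using Ī + A·d² with d = x − 4:
  plate: d = 0 in → contributes +34.133 in⁴
  hole 1: d = -2 in → contributes −0.50391 in⁴
  hole 2: d = 0 in → contributes −0.0012566 in⁴
  hole 3: d = 2 in → contributes −0.50391 in⁴
Total I = 33.124 in⁴.

I_yy ≈ 33.1 in⁴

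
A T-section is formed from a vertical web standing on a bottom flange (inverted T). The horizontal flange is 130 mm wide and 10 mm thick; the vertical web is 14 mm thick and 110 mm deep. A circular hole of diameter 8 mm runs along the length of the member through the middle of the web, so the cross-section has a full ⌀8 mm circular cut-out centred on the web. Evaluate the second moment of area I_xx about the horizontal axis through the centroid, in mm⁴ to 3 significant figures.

I_xx ≈ 4.06 × 10⁶ mm⁴

Decompose the section into non-overlapping parts with the origin at the bottom-left of its bounding rectangle.
Flange: 130 × 10, A = 1 300 mm², y = 5 mm, Ī = 10 833 mm⁴.
Web: 14 × 110, A = 1 540 mm², y = 65 mm, Ī = 1 552 833 mm⁴.
Hole (subtracted): ⌀8, A = 50.265 mm², y = 65 mm, Ī = 201.06 mm⁴.
Centroid: ȳ = ΣA·y / ΣA = 37.04 mm.
Transfer each piece to the horizontal axis through the centroid using Ī + A·d² with d = y − 37.04:
  flange: d = -32.04 mm → contributes +1 345 393 mm⁴
  web: d = 27.96 mm → contributes +2 756 716 mm⁴
  hole: d = 27.96 mm → contributes −39 496 mm⁴
Total I = 4 062 613 mm⁴.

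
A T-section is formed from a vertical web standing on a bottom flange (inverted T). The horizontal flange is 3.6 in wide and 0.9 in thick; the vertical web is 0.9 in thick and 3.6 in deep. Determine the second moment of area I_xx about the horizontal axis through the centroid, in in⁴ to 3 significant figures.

I_xx ≈ 11.9 in⁴

Split into non-overlapping primitives; take the origin at the lower-left of the bounding box.
Flange: 3.6 × 0.9, A = 3.24 in², y = 0.45 in, Ī = 0.2187 in⁴.
Web: 0.9 × 3.6, A = 3.24 in², y = 2.7 in, Ī = 3.4992 in⁴.
Centroid: ȳ = ΣA·y / ΣA = 1.575 in.
Transfer each piece to the horizontal axis through the centroid using Ī + A·d² with d = y − 1.575:
  flange: d = -1.125 in → contributes +4.3193 in⁴
  web: d = 1.125 in → contributes +7.5998 in⁴
Total I = 11.919 in⁴.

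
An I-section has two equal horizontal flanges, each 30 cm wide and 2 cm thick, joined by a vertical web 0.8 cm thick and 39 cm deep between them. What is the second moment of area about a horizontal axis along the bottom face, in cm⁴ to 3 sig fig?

I_base ≈ 1.24 × 10⁵ cm⁴

Decompose the section into non-overlapping parts with the origin at the bottom-left of its bounding rectangle.
Bottom flange: 30 × 2, A = 60 cm², y = 1 cm, Ī = 20 cm⁴.
Web: 0.8 × 39, A = 31.2 cm², y = 21.5 cm, Ī = 3954.6 cm⁴.
Top flange: 30 × 2, A = 60 cm², y = 42 cm, Ī = 20 cm⁴.
Transfer each piece to the bottom edge using Ī + A·d² with d = y − 0:
  bottom flange: d = 1 cm → contributes +80 cm⁴
  web: d = 21.5 cm → contributes +18 377 cm⁴
  top flange: d = 42 cm → contributes +105 860 cm⁴
Total I = 124 317 cm⁴.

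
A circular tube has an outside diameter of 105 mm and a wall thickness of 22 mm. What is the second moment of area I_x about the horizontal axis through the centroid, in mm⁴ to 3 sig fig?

Break the section into simple shapes (no overlaps), measuring from the bottom-left corner of the bounding box.
Outer circle: ⌀105, A = 8 659 mm², y = 52.5 mm, Ī = 5 966 602 mm⁴.
Bore (subtracted): ⌀61, A = 2922.5 mm², y = 52.5 mm, Ī = 679 656 mm⁴.
By symmetry the centroid is at mid-height, ȳ = 52.5 mm.
All pieces are centred on the horizontal axis through the centroid, so I = ΣĪ (holes subtracted) = 5 286 946 mm⁴.

I_x ≈ 5.29 × 10⁶ mm⁴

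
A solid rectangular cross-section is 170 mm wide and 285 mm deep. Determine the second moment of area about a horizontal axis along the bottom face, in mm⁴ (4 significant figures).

I_base ≈ 1.312 × 10⁹ mm⁴

The section: 170 × 285, A = 48 450 mm², y = 142.5 mm, Ī = 327 945 938 mm⁴.
Transfer it to the bottom edge using Ī + A·d² with d = y − 0:
  the section: d = 142.5 mm → contributes +1 311 783 750 mm⁴
Total I = 1 311 783 750 mm⁴.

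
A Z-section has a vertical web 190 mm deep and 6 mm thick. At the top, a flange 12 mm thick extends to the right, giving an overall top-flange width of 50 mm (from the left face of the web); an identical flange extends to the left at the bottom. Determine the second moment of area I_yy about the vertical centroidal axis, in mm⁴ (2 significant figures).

I_yy ≈ 8.3 × 10⁵ mm⁴

Decompose the section into non-overlapping parts with the origin at the bottom-left of its bounding rectangle.
Web: 6 × 190, A = 1 140 mm², x = 47 mm, Ī = 3 420 mm⁴.
Top flange (beyond web): 44 × 12, A = 528 mm², x = 72 mm, Ī = 85 184 mm⁴.
Bottom flange (beyond web): 44 × 12, A = 528 mm², x = 22 mm, Ī = 85 184 mm⁴.
Centroid: x̄ = ΣA·x / ΣA = 47 mm.
Transfer each piece to the vertical centroidal axis using Ī + A·d² with d = x − 47:
  web: d = 0 mm → contributes +3 420 mm⁴
  top flange (beyond web): d = 25 mm → contributes +415 184 mm⁴
  bottom flange (beyond web): d = -25 mm → contributes +415 184 mm⁴
Total I = 833 788 mm⁴.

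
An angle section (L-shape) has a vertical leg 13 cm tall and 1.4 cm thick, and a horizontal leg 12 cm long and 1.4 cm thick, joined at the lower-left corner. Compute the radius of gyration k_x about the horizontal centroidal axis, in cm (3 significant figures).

k_x ≈ 4.02 cm

Break the section into simple shapes (no overlaps), measuring from the bottom-left corner of the bounding box.
Vertical leg: 1.4 × 13, A = 18.2 cm², y = 6.5 cm, Ī = 256.32 cm⁴.
Horizontal leg (remainder): 10.6 × 1.4, A = 14.84 cm², y = 0.7 cm, Ī = 2.4239 cm⁴.
Centroid: ȳ = ΣA·y / ΣA = 3.8949 cm.
Transfer each piece to the horizontal centroidal axis using Ī + A·d² with d = y − 3.8949:
  vertical leg: d = 2.6051 cm → contributes +379.83 cm⁴
  horizontal leg (remainder): d = -3.1949 cm → contributes +153.9 cm⁴
Total I = 533.73 cm⁴.
Radius of gyration: k = √(I/A) = √(533.73 / 33.04) = 4.0192 cm.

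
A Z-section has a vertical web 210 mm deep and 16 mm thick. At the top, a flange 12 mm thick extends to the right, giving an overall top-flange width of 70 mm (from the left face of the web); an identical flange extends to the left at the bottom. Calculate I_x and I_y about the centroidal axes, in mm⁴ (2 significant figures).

I_x ≈ 2.5 × 10⁷ mm⁴, I_y ≈ 2.0 × 10⁶ mm⁴

Break the section into simple shapes (no overlaps), measuring from the bottom-left corner of the bounding box.
Web: 16 × 210, A = 3 360 mm², y = 105 mm, Ī = 12 348 000 mm⁴.
Top flange (beyond web): 54 × 12, A = 648 mm², y = 204 mm, Ī = 7 776 mm⁴.
Bottom flange (beyond web): 54 × 12, A = 648 mm², y = 6 mm, Ī = 7 776 mm⁴.
Centroid: ȳ = ΣA·y / ΣA = 105 mm.
Transfer each piece to the centroidal x-axis using Ī + A·d² with d = y − 105:
  web: d = 0 mm → contributes +12 348 000 mm⁴
  top flange (beyond web): d = 99 mm → contributes +6 358 824 mm⁴
  bottom flange (beyond web): d = -99 mm → contributes +6 358 824 mm⁴
Total I = 25 065 648 mm⁴.
For the y-axis: x̄ = 62 mm.
Repeating about the centroidal y-axis gives I_y = 1 974 208 mm⁴.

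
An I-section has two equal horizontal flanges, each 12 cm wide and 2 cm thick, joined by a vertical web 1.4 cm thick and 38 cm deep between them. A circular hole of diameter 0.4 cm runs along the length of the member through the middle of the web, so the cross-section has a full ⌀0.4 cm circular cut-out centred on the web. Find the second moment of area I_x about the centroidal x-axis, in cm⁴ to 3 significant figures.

Split into non-overlapping primitives; take the origin at the lower-left of the bounding box.
Bottom flange: 12 × 2, A = 24 cm², y = 1 cm, Ī = 8 cm⁴.
Web: 1.4 × 38, A = 53.2 cm², y = 21 cm, Ī = 6401.7 cm⁴.
Top flange: 12 × 2, A = 24 cm², y = 41 cm, Ī = 8 cm⁴.
Hole (subtracted): ⌀0.4, A = 0.12566 cm², y = 21 cm, Ī = 0.0012566 cm⁴.
By symmetry the centroid is at mid-height, ȳ = 21 cm.
Transfer each piece to the centroidal x-axis using Ī + A·d² with d = y − 21:
  bottom flange: d = -20 cm → contributes +9 608 cm⁴
  web: d = 0 cm → contributes +6401.7 cm⁴
  top flange: d = 20 cm → contributes +9 608 cm⁴
  hole: d = 0 cm → contributes −0.0012566 cm⁴
Total I = 25 618 cm⁴.

I_x ≈ 2.56 × 10⁴ cm⁴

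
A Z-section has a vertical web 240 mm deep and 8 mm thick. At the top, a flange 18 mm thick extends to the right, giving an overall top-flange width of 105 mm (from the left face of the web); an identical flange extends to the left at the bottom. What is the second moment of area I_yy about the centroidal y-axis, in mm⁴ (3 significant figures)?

Break the section into simple shapes (no overlaps), measuring from the bottom-left corner of the bounding box.
Web: 8 × 240, A = 1 920 mm², x = 101 mm, Ī = 10 240 mm⁴.
Top flange (beyond web): 97 × 18, A = 1 746 mm², x = 153.5 mm, Ī = 1 369 010 mm⁴.
Bottom flange (beyond web): 97 × 18, A = 1 746 mm², x = 48.5 mm, Ī = 1 369 010 mm⁴.
Centroid: x̄ = ΣA·x / ΣA = 101 mm.
Transfer each piece to the centroidal y-axis using Ī + A·d² with d = x − 101:
  web: d = 0 mm → contributes +10 240 mm⁴
  top flange (beyond web): d = 52.5 mm → contributes +6 181 422 mm⁴
  bottom flange (beyond web): d = -52.5 mm → contributes +6 181 422 mm⁴
Total I = 12 373 084 mm⁴.

I_yy ≈ 1.24 × 10⁷ mm⁴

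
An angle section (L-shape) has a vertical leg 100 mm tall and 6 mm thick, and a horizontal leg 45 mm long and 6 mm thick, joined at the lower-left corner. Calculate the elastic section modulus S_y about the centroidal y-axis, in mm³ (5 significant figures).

Split into non-overlapping primitives; take the origin at the lower-left of the bounding box.
Vertical leg: 6 × 100, A = 600 mm², x = 3 mm, Ī = 1 800 mm⁴.
Horizontal leg (remainder): 39 × 6, A = 234 mm², x = 25.5 mm, Ī = 29659.5 mm⁴.
Centroid: x̄ = ΣA·x / ΣA = 9.31295 mm.
Transfer each piece to the centroidal y-axis using Ī + A·d² with d = x − 9.31295:
  vertical leg: d = -6.31295 mm → contributes +25 712 mm⁴
  horizontal leg (remainder): d = 16.18705 mm → contributes +90972.32 mm⁴
Total I = 116684.3 mm⁴.
Extreme fibre distance c = 35.68705 mm; S = I/c = 3269.654 mm³.

S_y ≈ 3269.7 mm³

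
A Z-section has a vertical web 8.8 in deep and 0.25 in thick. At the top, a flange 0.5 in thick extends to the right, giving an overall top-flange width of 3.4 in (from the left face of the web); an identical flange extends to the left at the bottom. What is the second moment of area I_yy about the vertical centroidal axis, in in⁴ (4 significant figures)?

Split into non-overlapping primitives; take the origin at the lower-left of the bounding box.
Web: 0.25 × 8.8, A = 2.2 in², x = 3.275 in, Ī = 0.0114583 in⁴.
Top flange (beyond web): 3.15 × 0.5, A = 1.575 in², x = 4.975 in, Ī = 1.30233 in⁴.
Bottom flange (beyond web): 3.15 × 0.5, A = 1.575 in², x = 1.575 in, Ī = 1.30233 in⁴.
Centroid: x̄ = ΣA·x / ΣA = 3.275 in.
Transfer each piece to the vertical centroidal axis using Ī + A·d² with d = x − 3.275:
  web: d = 0 in → contributes +0.0114583 in⁴
  top flange (beyond web): d = 1.7 in → contributes +5.85408 in⁴
  bottom flange (beyond web): d = -1.7 in → contributes +5.85408 in⁴
Total I = 11.7196 in⁴.

I_yy ≈ 11.72 in⁴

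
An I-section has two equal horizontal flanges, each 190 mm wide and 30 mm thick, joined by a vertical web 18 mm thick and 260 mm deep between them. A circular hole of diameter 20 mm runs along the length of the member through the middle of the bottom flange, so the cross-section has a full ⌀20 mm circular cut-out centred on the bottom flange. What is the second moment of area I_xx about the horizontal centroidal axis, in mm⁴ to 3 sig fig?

Treat the section as a set of non-overlapping primitives; coordinates are from the bounding-box lower-left.
Bottom flange: 190 × 30, A = 5 700 mm², y = 15 mm, Ī = 427 500 mm⁴.
Web: 18 × 260, A = 4 680 mm², y = 160 mm, Ī = 26 364 000 mm⁴.
Top flange: 190 × 30, A = 5 700 mm², y = 305 mm, Ī = 427 500 mm⁴.
Hole (subtracted): ⌀20, A = 314.16 mm², y = 15 mm, Ī = 7 854 mm⁴.
Centroid: ȳ = ΣA·y / ΣA = 162.89 mm.
Transfer each piece to the horizontal centroidal axis using Ī + A·d² with d = y − 162.89:
  bottom flange: d = -147.89 mm → contributes +125 093 688 mm⁴
  web: d = -2.8894 mm → contributes +26 403 070 mm⁴
  top flange: d = 142.11 mm → contributes +115 541 484 mm⁴
  hole: d = -147.89 mm → contributes −6 878 913 mm⁴
Total I = 260 159 328 mm⁴.

I_xx ≈ 2.60 × 10⁸ mm⁴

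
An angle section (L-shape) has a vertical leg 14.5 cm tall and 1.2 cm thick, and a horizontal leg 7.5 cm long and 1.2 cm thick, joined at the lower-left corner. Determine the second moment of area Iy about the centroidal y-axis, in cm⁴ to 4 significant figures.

Iy ≈ 101.2 cm⁴

Break the section into simple shapes (no overlaps), measuring from the bottom-left corner of the bounding box.
Vertical leg: 1.2 × 14.5, A = 17.4 cm², x = 0.6 cm, Ī = 2.088 cm⁴.
Horizontal leg (remainder): 6.3 × 1.2, A = 7.56 cm², x = 4.35 cm, Ī = 25.0047 cm⁴.
Centroid: x̄ = ΣA·x / ΣA = 1.73582 cm.
Transfer each piece to the centroidal y-axis using Ī + A·d² with d = x − 1.73582:
  vertical leg: d = -1.13582 cm → contributes +24.5354 cm⁴
  horizontal leg (remainder): d = 2.61418 cm → contributes +76.6694 cm⁴
Total I = 101.205 cm⁴.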